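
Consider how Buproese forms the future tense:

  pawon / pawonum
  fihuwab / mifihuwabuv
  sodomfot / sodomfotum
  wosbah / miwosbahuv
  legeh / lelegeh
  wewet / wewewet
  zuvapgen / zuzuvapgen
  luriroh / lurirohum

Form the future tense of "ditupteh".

zuvapgen and pawon both end in -n yet inflect differently (zuzuvapgen, pawonum), so the final letter is not what conditions the rule; the last vowel is.
"ditupteh" has last vowel 'e'. The stems whose last vowel is 'e' (legeh → lelegeh, zuvapgen → zuzuvapgen, wewet → wewewet) repeat the first consonant+vowel as a prefix.
The other patterns: stems whose last vowel is 'o' add -um; stems whose last vowel is 'a' add mi- … -uv around the stem.
So ditupteh → diditupteh.

diditupteh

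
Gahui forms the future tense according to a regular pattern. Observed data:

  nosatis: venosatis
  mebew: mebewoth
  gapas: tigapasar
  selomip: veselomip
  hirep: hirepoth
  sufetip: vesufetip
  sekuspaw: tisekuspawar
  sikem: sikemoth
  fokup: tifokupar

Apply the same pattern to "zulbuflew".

zulbuflewoth

selomip and hirep both end in -p yet inflect differently (veselomip, hirepoth), so the final letter is not what conditions the rule; the last vowel is.
"zulbuflew" has last vowel 'e'. The stems whose last vowel is 'e' (hirep → hirepoth, sikem → sikemoth, mebew → mebewoth) add -oth.
The other patterns: stems whose last vowel is 'i' add the prefix ve-; stems whose last vowel is 'a' or 'u' add ti- … -ar around the stem.
So zulbuflew → zulbuflewoth.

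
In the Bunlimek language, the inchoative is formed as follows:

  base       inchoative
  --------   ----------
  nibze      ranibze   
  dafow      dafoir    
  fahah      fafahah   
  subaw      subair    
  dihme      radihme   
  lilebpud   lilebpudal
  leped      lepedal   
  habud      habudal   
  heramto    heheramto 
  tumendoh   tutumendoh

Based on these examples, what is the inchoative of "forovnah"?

foforovnah

nibze and leped both have last vowel 'e' yet inflect differently (ranibze, lepedal), so the last vowel is not what conditions the rule; the final letter is.
"forovnah" ends in -h. The stems ending in -h (fahah → fafahah, tumendoh → tutumendoh) repeat the first consonant+vowel as a prefix.
So forovnah → foforovnah.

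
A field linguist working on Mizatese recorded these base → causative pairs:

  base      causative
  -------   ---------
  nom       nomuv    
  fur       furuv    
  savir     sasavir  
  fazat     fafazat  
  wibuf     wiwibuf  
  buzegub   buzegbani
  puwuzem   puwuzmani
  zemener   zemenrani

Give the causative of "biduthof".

fur and savir both end in -r yet inflect differently (furuv, sasavir), so the final letter is not what conditions the rule; the number of vowels is.
"biduthof" has 3 vowels. The stems with 3 vowels (buzegub → buzegbani, puwuzem → puwuzmani, zemener → zemenrani) delete the last vowel and add -ani.
So biduthof → biduthfani.

biduthfani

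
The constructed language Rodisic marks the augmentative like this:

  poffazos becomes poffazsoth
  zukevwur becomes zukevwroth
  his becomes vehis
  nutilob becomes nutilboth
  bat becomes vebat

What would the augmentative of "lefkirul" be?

"lefkirul" has 3 vowels. The stems with 3 vowels (zukevwur → zukevwroth, poffazos → poffazsoth, nutilob → nutilboth) delete the last vowel and add -oth.
So lefkirul → lefkirloth.

lefkirloth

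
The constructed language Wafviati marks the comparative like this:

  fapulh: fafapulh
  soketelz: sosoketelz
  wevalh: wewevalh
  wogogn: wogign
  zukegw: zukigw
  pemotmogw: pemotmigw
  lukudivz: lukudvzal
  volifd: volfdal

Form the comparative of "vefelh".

soketelz and lukudivz both end in -z yet inflect differently (sosoketelz, lukudvzal), so the final letter is not what conditions the rule; the second-to-last letter is.
"vefelh" has second-to-last letter 'l'. The stems whose second-to-last letter is 'l' (fapulh → fafapulh, soketelz → sosoketelz, wevalh → wewevalh) repeat the first consonant+vowel as a prefix.
The other patterns: stems whose second-to-last letter is 'g' change the last vowel to 'i'; stems whose second-to-last letter is 'f' or 'v' delete the last vowel and add -al.
So vefelh → vevefelh.

vevefelh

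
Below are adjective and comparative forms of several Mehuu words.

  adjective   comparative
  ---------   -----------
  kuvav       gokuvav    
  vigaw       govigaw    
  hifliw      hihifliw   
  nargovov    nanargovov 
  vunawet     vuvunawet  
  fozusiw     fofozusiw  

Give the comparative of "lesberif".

lelesberif

"lesberif" has last vowel 'i'. The stems whose last vowel is 'i' (hifliw → hihifliw, fozusiw → fofozusiw) repeat the first consonant+vowel as a prefix.
The other pattern: stems whose last vowel is 'a' add the prefix go-.
So lesberif → lelesberif.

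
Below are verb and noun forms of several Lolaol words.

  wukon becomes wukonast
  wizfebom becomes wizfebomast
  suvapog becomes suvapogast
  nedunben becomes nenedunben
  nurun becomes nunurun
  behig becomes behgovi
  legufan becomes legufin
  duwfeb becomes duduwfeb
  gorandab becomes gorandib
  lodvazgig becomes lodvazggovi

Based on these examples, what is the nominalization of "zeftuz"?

gorandab and duwfeb both end in -b yet inflect differently (gorandib, duduwfeb), so the final letter is not what conditions the rule; the last vowel is.
"zeftuz" has last vowel 'u'. The one such stem in the data (nurun → nunurun) repeats the first consonant+vowel as a prefix (as do duwfeb, nedunben), so the same rule applies.
So zeftuz → zezeftuz.

zezeftuz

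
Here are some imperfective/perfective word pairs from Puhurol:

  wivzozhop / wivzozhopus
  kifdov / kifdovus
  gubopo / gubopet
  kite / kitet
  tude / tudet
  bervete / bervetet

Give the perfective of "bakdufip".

bakdufipus

"bakdufip" ends in a consonant. The stems ending in a consonant (wivzozhop → wivzozhopus, kifdov → kifdovus) add -us.
So bakdufip → bakdufipus.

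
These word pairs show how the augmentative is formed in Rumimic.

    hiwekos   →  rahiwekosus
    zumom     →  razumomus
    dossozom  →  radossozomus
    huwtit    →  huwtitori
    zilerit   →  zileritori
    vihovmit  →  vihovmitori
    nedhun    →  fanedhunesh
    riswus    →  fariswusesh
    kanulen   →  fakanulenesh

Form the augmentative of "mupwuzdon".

hiwekos and riswus both end in -s yet inflect differently (rahiwekosus, fariswusesh), so the final letter is not what conditions the rule; the last vowel is.
"mupwuzdon" has last vowel 'o'. The stems whose last vowel is 'o' (hiwekos → rahiwekosus, zumom → razumomus, dossozom → radossozomus) add ra- … -us around the stem.
The other patterns: stems whose last vowel is 'i' add -ori; stems whose last vowel is 'e' or 'u' add fa- … -esh around the stem.
So mupwuzdon → ramupwuzdonus.

ramupwuzdonus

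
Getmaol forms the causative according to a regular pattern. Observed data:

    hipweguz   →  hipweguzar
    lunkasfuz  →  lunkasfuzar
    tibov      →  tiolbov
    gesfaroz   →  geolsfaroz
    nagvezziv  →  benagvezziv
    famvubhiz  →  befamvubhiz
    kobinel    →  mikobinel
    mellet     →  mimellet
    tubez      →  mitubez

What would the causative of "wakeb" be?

hipweguz and gesfaroz both end in -z yet inflect differently (hipweguzar, geolsfaroz), so the final letter is not what conditions the rule; the last vowel is.
"wakeb" has last vowel 'e'. The stems whose last vowel is 'e' (kobinel → mikobinel, mellet → mimellet, tubez → mitubez) add the prefix mi-.
So wakeb → miwakeb.

miwakeb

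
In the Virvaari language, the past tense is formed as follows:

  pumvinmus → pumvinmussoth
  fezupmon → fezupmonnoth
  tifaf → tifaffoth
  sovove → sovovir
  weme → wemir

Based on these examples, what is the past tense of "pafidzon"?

pafidzonnoth

"pafidzon" ends in a consonant. The stems ending in a consonant (pumvinmus → pumvinmussoth, fezupmon → fezupmonnoth, tifaf → tifaffoth) double the final consonant and add -oth.
The other pattern: stems ending in a vowel drop the final letter and add -ir.
So pafidzon → pafidzonnoth.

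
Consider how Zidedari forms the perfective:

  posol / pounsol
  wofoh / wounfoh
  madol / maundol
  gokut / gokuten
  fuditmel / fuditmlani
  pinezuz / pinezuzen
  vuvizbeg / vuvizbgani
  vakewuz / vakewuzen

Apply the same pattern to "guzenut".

posol and fuditmel both end in -l yet inflect differently (pounsol, fuditmlani), so the final letter is not what conditions the rule; the last vowel is.
"guzenut" has last vowel 'u'. The stems whose last vowel is 'u' (vakewuz → vakewuzen, pinezuz → pinezuzen, gokut → gokuten) add -en.
The other patterns: stems whose last vowel is 'o' insert -un- after the first vowel; stems whose last vowel is 'e' delete the last vowel and add -ani.
So guzenut → guzenuten.

guzenuten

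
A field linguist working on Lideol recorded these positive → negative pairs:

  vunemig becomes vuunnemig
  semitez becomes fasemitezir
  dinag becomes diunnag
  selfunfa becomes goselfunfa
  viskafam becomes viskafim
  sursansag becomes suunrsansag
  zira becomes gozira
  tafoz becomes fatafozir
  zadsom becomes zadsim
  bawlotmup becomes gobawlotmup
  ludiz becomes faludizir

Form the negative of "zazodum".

"zazodum" ends in -m. The stems ending in -m (zadsom → zadsim, viskafam → viskafim) change the last vowel to 'i'.
The other patterns: stems ending in -a or -p add the prefix go-; stems ending in -z add fa- … -ir around the stem; stems ending in -g insert -un- after the first vowel.
So zazodum → zazodim.

zazodim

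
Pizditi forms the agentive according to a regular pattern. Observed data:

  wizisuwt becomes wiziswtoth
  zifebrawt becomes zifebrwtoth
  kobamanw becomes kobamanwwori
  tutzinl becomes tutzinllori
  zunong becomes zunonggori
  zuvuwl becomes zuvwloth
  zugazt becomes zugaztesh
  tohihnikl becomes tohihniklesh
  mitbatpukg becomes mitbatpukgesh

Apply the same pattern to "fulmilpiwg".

"fulmilpiwg" has second-to-last letter 'w'. The stems whose second-to-last letter is 'w' (zifebrawt → zifebrwtoth, zuvuwl → zuvwloth, wizisuwt → wiziswtoth) delete the last vowel and add -oth.
The other patterns: stems whose second-to-last letter is 'n' double the final consonant and add -ori; stems whose second-to-last letter is 'k' or 'z' add -esh.
So fulmilpiwg → fulmilpwgoth.

fulmilpwgoth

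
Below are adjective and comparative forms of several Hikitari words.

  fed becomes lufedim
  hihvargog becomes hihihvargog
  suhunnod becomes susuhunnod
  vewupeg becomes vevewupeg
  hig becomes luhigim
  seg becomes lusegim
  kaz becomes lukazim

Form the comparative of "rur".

hig and hihvargog both end in -g yet inflect differently (luhigim, hihihvargog), so the final letter is not what conditions the rule; the number of vowels is.
"rur" has 1 vowel. The stems with 1 vowel (kaz → lukazim, hig → luhigim, seg → lusegim) add lu- … -im around the stem.
So rur → lururim.

lururim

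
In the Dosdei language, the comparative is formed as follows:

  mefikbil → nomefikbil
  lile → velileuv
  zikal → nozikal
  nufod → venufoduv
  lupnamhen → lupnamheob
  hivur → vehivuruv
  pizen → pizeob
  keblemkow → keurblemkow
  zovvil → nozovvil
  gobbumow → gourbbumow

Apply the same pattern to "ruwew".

lupnamhen and lile both have last vowel 'e' yet inflect differently (lupnamheob, velileuv), so the last vowel is not what conditions the rule; the final letter is.
"ruwew" ends in -w. The stems ending in -w (gobbumow → gourbbumow, keblemkow → keurblemkow) insert -ur- after the first vowel.
So ruwew → ruurwew.

ruurwew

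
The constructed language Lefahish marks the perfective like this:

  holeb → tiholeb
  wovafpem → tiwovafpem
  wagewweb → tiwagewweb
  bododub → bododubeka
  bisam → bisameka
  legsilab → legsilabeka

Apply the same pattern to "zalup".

zalupeka

holeb and bododub both end in -b yet inflect differently (tiholeb, bododubeka), so the final letter is not what conditions the rule; the last vowel is.
"zalup" has last vowel 'u'. The one such stem in the data (bododub → bododubeka) adds -eka, so the same rule applies.
So zalup → zalupeka.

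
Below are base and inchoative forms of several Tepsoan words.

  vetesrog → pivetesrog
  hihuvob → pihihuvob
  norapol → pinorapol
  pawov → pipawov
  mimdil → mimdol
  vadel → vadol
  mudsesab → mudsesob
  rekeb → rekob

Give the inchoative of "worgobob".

piworgobob

norapol and mimdil both end in -l yet inflect differently (pinorapol, mimdol), so the final letter is not what conditions the rule; the last vowel is.
"worgobob" has last vowel 'o'. The stems whose last vowel is 'o' (vetesrog → pivetesrog, hihuvob → pihihuvob, norapol → pinorapol) add the prefix pi-.
So worgobob → piworgobob.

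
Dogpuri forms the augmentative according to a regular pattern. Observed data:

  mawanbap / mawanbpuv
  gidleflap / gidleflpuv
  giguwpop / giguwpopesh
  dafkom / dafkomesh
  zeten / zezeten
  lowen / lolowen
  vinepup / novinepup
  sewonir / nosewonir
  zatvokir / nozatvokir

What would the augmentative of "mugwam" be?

mugwmuv

mawanbap and giguwpop both end in -p yet inflect differently (mawanbpuv, giguwpopesh), so the final letter is not what conditions the rule; the last vowel is.
"mugwam" has last vowel 'a'. The stems whose last vowel is 'a' (mawanbap → mawanbpuv, gidleflap → gidleflpuv) delete the last vowel and add -uv.
So mugwam → mugwmuv.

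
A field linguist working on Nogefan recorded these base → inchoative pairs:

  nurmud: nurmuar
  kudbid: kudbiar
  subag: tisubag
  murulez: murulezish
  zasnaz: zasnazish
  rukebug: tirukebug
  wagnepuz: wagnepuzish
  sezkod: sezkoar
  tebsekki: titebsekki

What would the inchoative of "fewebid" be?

fewebiar

nurmud and wagnepuz both have last vowel 'u' yet inflect differently (nurmuar, wagnepuzish), so the last vowel is not what conditions the rule; the final letter is.
"fewebid" ends in -d. The stems ending in -d (kudbid → kudbiar, nurmud → nurmuar, sezkod → sezkoar) drop the final letter and add -ar.
The other patterns: stems ending in -z add -ish; stems ending in -g or -i add the prefix ti-.
So fewebid → fewebiar.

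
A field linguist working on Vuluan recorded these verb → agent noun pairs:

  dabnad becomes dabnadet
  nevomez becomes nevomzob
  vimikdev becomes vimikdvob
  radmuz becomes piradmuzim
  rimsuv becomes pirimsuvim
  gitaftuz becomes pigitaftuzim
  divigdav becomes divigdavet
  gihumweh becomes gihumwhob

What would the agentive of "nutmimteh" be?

nutmimthob

vimikdev and divigdav both end in -v yet inflect differently (vimikdvob, divigdavet), so the final letter is not what conditions the rule; the last vowel is.
"nutmimteh" has last vowel 'e'. The stems whose last vowel is 'e' (nevomez → nevomzob, gihumweh → gihumwhob, vimikdev → vimikdvob) delete the last vowel and add -ob.
The other patterns: stems whose last vowel is 'a' add -et; stems whose last vowel is 'u' add pi- … -im around the stem.
So nutmimteh → nutmimthob.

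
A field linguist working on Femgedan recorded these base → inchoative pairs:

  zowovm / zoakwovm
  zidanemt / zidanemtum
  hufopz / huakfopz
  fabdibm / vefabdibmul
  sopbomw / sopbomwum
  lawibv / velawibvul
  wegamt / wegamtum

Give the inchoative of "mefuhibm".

fabdibm and zowovm both end in -m yet inflect differently (vefabdibmul, zoakwovm), so the final letter is not what conditions the rule; the second-to-last letter is.
"mefuhibm" has second-to-last letter 'b'. The stems whose second-to-last letter is 'b' (lawibv → velawibvul, fabdibm → vefabdibmul) add ve- … -ul around the stem.
So mefuhibm → vemefuhibmul.

vemefuhibmul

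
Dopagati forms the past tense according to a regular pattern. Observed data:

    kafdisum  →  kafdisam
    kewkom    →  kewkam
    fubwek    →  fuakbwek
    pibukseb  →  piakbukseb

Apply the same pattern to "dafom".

dafam

"dafom" ends in -m. The stems ending in -m (kafdisum → kafdisam, kewkom → kewkam) change the last vowel to 'a'.
The other pattern: stems ending in -b or -k insert -ak- after the first vowel.
So dafom → dafam.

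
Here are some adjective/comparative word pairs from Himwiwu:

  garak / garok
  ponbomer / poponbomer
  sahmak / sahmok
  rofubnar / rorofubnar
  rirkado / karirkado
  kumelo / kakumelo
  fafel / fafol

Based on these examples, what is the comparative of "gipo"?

sahmak and rofubnar both have last vowel 'a' yet inflect differently (sahmok, rorofubnar), so the last vowel is not what conditions the rule; the final letter is.
"gipo" ends in -o. The stems ending in -o (rirkado → karirkado, kumelo → kakumelo) add the prefix ka-.
So gipo → kagipo.

kagipo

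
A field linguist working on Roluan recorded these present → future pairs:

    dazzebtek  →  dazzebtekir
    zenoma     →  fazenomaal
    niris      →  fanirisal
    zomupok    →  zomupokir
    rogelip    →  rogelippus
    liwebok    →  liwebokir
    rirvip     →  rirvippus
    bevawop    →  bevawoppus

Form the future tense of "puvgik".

puvgikir

bevawop and liwebok both have last vowel 'o' yet inflect differently (bevawoppus, liwebokir), so the last vowel is not what conditions the rule; the final letter is.
"puvgik" ends in -k. The stems ending in -k (liwebok → liwebokir, zomupok → zomupokir, dazzebtek → dazzebtekir) add -ir.
So puvgik → puvgikir.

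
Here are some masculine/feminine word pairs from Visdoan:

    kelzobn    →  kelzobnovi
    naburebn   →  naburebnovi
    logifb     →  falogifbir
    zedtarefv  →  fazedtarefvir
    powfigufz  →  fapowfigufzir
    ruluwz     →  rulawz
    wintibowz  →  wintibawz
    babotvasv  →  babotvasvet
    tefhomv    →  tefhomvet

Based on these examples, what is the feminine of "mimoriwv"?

mimorawv

powfigufz and ruluwz both end in -z yet inflect differently (fapowfigufzir, rulawz), so the final letter is not what conditions the rule; the second-to-last letter is.
"mimoriwv" has second-to-last letter 'w'. The stems whose second-to-last letter is 'w' (ruluwz → rulawz, wintibowz → wintibawz) change the last vowel to 'a'.
The other patterns: stems whose second-to-last letter is 'b' add -ovi; stems whose second-to-last letter is 'f' add fa- … -ir around the stem; stems whose second-to-last letter is 'm' or 's' add -et.
So mimoriwv → mimorawv.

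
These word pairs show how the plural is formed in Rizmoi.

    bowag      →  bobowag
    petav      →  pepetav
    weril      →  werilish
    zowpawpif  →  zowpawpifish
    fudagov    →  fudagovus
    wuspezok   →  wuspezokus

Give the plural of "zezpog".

petav and fudagov both end in -v yet inflect differently (pepetav, fudagovus), so the final letter is not what conditions the rule; the last vowel is.
"zezpog" has last vowel 'o'. The stems whose last vowel is 'o' (fudagov → fudagovus, wuspezok → wuspezokus) add -us.
The other patterns: stems whose last vowel is 'a' repeat the first consonant+vowel as a prefix; stems whose last vowel is 'i' add -ish.
So zezpog → zezpogus.

zezpogus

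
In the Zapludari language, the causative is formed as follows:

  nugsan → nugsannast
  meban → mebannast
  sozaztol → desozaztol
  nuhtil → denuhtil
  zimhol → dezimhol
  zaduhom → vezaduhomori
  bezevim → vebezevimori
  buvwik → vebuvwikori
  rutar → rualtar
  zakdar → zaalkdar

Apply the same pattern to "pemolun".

pemolunnast

sozaztol and zaduhom both have last vowel 'o' yet inflect differently (desozaztol, vezaduhomori), so the last vowel is not what conditions the rule; the final letter is.
"pemolun" ends in -n. The stems ending in -n (nugsan → nugsannast, meban → mebannast) double the final consonant and add -ast.
So pemolun → pemolunnast.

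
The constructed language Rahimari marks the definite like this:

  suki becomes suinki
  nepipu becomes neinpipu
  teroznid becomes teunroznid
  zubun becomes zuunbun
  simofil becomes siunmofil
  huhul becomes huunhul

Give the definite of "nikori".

niinkori

"nikori" ends in a vowel. The stems ending in a vowel (suki → suinki, nepipu → neinpipu) insert -in- after the first vowel.
The other pattern: stems ending in a consonant insert -un- after the first vowel.
So nikori → niinkori.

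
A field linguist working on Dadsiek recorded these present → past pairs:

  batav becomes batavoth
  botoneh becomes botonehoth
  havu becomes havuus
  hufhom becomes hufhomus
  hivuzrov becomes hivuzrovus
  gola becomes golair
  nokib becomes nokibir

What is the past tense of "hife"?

hifeus

"hife" begins with h-. The stems beginning with h- (havu → havuus, hufhom → hufhomus, hivuzrov → hivuzrovus) add -us.
So hife → hifeus.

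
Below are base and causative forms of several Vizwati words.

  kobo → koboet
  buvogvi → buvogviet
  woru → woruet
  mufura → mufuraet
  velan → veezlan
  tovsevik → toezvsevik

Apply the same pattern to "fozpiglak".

foezzpiglak

mufura and velan both have last vowel 'a' yet inflect differently (mufuraet, veezlan), so the last vowel is not what conditions the rule; whether the stem ends in a vowel or a consonant is.
"fozpiglak" ends in a consonant. The stems ending in a consonant (velan → veezlan, tovsevik → toezvsevik) insert -ez- after the first vowel.
So fozpiglak → foezzpiglak.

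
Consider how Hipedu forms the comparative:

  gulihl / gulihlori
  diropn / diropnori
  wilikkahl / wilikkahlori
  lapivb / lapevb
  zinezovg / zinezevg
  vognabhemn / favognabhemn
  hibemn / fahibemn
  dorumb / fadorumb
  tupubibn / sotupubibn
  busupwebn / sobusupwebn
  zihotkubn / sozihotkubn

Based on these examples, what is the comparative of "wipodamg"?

fawipodamg

diropn and vognabhemn both end in -n yet inflect differently (diropnori, favognabhemn), so the final letter is not what conditions the rule; the second-to-last letter is.
"wipodamg" has second-to-last letter 'm'. The stems whose second-to-last letter is 'm' (vognabhemn → favognabhemn, hibemn → fahibemn, dorumb → fadorumb) add the prefix fa-.
So wipodamg → fawipodamg.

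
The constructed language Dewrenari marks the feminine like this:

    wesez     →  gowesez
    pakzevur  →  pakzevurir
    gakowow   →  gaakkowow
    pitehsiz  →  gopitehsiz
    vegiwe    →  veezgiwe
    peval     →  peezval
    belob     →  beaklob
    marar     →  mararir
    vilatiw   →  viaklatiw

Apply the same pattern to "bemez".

vilatiw and pitehsiz both have last vowel 'i' yet inflect differently (viaklatiw, gopitehsiz), so the last vowel is not what conditions the rule; the final letter is.
"bemez" ends in -z. The stems ending in -z (wesez → gowesez, pitehsiz → gopitehsiz) add the prefix go-.
The other patterns: stems ending in -r add -ir; stems ending in -b or -w insert -ak- after the first vowel; stems ending in -e or -l insert -ez- after the first vowel.
So bemez → gobemez.

gobemez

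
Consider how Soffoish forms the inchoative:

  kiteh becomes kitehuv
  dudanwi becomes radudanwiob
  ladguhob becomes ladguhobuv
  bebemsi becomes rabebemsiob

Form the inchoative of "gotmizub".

bebemsi and ladguhob both have 3 vowels yet inflect differently (rabebemsiob, ladguhobuv), so the number of vowels is not what conditions the rule; whether the stem ends in a vowel or a consonant is.
"gotmizub" ends in a consonant. The stems ending in a consonant (kiteh → kitehuv, ladguhob → ladguhobuv) add -uv.
The other pattern: stems ending in a vowel add ra- … -ob around the stem.
So gotmizub → gotmizubuv.

gotmizubuv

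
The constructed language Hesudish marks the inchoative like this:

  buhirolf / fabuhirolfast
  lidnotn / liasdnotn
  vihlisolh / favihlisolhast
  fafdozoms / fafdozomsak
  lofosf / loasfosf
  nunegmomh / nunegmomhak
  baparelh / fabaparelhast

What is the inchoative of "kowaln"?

vihlisolh and nunegmomh both end in -h yet inflect differently (favihlisolhast, nunegmomhak), so the final letter is not what conditions the rule; the second-to-last letter is.
"kowaln" has second-to-last letter 'l'. The stems whose second-to-last letter is 'l' (vihlisolh → favihlisolhast, buhirolf → fabuhirolfast, baparelh → fabaparelhast) add fa- … -ast around the stem.
The other patterns: stems whose second-to-last letter is 'm' add -ak; stems whose second-to-last letter is 's' or 't' insert -as- after the first vowel.
So kowaln → fakowalnast.

fakowalnast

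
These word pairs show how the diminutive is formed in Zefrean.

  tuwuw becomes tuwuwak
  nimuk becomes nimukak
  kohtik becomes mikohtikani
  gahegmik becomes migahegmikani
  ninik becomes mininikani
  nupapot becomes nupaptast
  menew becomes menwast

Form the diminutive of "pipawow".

pipawwast

nimuk and kohtik both end in -k yet inflect differently (nimukak, mikohtikani), so the final letter is not what conditions the rule; the last vowel is.
"pipawow" has last vowel 'o'. The one such stem in the data (nupapot → nupaptast) deletes the last vowel and adds -ast (as does menew), so the same rule applies.
So pipawow → pipawwast.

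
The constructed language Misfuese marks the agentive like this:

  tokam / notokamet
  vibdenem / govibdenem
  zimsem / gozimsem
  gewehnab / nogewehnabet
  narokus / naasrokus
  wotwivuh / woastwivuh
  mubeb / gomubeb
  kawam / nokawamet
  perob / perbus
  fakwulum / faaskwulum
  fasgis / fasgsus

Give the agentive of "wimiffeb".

perob and mubeb both end in -b yet inflect differently (perbus, gomubeb), so the final letter is not what conditions the rule; the last vowel is.
"wimiffeb" has last vowel 'e'. The stems whose last vowel is 'e' (mubeb → gomubeb, vibdenem → govibdenem, zimsem → gozimsem) add the prefix go-.
So wimiffeb → gowimiffeb.

gowimiffeb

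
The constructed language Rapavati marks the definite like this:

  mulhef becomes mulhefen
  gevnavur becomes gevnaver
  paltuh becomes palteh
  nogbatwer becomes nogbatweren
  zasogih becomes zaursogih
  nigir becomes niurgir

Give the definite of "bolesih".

"bolesih" has last vowel 'i'. The stems whose last vowel is 'i' (nigir → niurgir, zasogih → zaursogih) insert -ur- after the first vowel.
So bolesih → bourlesih.

bourlesih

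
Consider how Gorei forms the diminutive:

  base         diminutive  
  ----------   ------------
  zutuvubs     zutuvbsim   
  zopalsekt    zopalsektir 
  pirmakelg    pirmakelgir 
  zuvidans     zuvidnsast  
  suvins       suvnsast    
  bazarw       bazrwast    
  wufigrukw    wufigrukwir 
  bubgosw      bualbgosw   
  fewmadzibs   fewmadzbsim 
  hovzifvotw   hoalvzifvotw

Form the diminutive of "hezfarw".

wufigrukw and hovzifvotw both end in -w yet inflect differently (wufigrukwir, hoalvzifvotw), so the final letter is not what conditions the rule; the second-to-last letter is.
"hezfarw" has second-to-last letter 'r'. The one such stem in the data (bazarw → bazrwast) deletes the last vowel and adds -ast (as do suvins, zuvidans), so the same rule applies.
The other patterns: stems whose second-to-last letter is 'b' delete the last vowel and add -im; stems whose second-to-last letter is 'k' or 'l' add -ir; stems whose second-to-last letter is 's' or 't' insert -al- after the first vowel.
So hezfarw → hezfrwast.

hezfrwast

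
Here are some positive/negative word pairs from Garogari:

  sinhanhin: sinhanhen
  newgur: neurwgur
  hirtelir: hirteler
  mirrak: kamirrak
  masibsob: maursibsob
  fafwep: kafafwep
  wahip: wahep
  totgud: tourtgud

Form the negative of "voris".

vores

"voris" has last vowel 'i'. The stems whose last vowel is 'i' (wahip → wahep, hirtelir → hirteler, sinhanhin → sinhanhen) change the last vowel to 'e'.
The other patterns: stems whose last vowel is 'a' or 'e' add the prefix ka-; stems whose last vowel is 'o' or 'u' insert -ur- after the first vowel.
So voris → vores.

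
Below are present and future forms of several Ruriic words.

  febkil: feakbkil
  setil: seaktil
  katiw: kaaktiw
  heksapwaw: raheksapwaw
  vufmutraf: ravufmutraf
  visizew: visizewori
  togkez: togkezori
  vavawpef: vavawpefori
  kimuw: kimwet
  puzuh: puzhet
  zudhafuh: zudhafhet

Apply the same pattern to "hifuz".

hifzet

katiw and heksapwaw both end in -w yet inflect differently (kaaktiw, raheksapwaw), so the final letter is not what conditions the rule; the last vowel is.
"hifuz" has last vowel 'u'. The stems whose last vowel is 'u' (kimuw → kimwet, puzuh → puzhet, zudhafuh → zudhafhet) delete the last vowel and add -et.
So hifuz → hifzet.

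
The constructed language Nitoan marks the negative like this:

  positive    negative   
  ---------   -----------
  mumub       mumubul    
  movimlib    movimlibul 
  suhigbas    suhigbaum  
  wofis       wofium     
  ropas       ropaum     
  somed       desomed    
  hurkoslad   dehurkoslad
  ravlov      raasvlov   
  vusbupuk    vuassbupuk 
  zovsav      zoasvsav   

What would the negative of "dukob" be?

movimlib and wofis both have last vowel 'i' yet inflect differently (movimlibul, wofium), so the last vowel is not what conditions the rule; the final letter is.
"dukob" ends in -b. The stems ending in -b (mumub → mumubul, movimlib → movimlibul) add -ul.
So dukob → dukobul.

dukobul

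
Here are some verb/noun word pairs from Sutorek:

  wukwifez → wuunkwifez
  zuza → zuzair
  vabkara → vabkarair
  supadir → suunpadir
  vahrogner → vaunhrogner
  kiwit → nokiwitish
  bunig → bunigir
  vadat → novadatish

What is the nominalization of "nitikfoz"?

niuntikfoz

vabkara and vadat both have last vowel 'a' yet inflect differently (vabkarair, novadatish), so the last vowel is not what conditions the rule; the final letter is.
"nitikfoz" ends in -z. The one such stem in the data (wukwifez → wuunkwifez) inserts -un- after the first vowel (as do vahrogner, supadir), so the same rule applies.
The other patterns: stems ending in -a or -g add -ir; stems ending in -t add no- … -ish around the stem.
So nitikfoz → niuntikfoz.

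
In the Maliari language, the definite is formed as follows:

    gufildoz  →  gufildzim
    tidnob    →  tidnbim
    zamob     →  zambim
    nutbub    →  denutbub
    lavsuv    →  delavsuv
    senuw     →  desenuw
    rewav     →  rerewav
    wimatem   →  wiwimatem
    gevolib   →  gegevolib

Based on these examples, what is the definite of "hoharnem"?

"hoharnem" has last vowel 'e'. The one such stem in the data (wimatem → wiwimatem) repeats the first consonant+vowel as a prefix (as do rewav, gevolib), so the same rule applies.
So hoharnem → hohoharnem.

hohoharnem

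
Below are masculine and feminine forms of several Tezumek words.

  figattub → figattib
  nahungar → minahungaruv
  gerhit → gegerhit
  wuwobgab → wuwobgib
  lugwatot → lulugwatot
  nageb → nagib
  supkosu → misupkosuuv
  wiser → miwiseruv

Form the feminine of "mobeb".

mobib

figattub and supkosu both have last vowel 'u' yet inflect differently (figattib, misupkosuuv), so the last vowel is not what conditions the rule; the final letter is.
"mobeb" ends in -b. The stems ending in -b (figattub → figattib, wuwobgab → wuwobgib, nageb → nagib) change the last vowel to 'i'.
So mobeb → mobib.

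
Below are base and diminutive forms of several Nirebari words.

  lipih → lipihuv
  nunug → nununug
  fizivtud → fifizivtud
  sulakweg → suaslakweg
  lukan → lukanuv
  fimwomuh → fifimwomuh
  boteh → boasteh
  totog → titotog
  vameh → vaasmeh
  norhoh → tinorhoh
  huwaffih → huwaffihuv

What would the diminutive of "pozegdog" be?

tipozegdog

"pozegdog" has last vowel 'o'. The stems whose last vowel is 'o' (norhoh → tinorhoh, totog → titotog) add the prefix ti-.
The other patterns: stems whose last vowel is 'e' insert -as- after the first vowel; stems whose last vowel is 'u' repeat the first consonant+vowel as a prefix; stems whose last vowel is 'a' or 'i' add -uv.
So pozegdog → tipozegdog.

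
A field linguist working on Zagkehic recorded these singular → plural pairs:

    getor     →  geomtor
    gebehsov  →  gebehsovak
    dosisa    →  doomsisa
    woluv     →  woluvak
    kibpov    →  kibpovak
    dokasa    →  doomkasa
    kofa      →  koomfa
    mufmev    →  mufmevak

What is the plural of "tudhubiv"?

gebehsov and getor both have last vowel 'o' yet inflect differently (gebehsovak, geomtor), so the last vowel is not what conditions the rule; the final letter is.
"tudhubiv" ends in -v. The stems ending in -v (gebehsov → gebehsovak, kibpov → kibpovak, woluv → woluvak) add -ak.
The other pattern: stems ending in -a or -r insert -om- after the first vowel.
So tudhubiv → tudhubivak.

tudhubivak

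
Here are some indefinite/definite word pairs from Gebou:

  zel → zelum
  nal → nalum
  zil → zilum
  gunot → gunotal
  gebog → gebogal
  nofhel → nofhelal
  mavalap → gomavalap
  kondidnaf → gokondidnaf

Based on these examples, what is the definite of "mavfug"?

mavfugal

"mavfug" has 2 vowels. The stems with 2 vowels (gunot → gunotal, gebog → gebogal, nofhel → nofhelal) add -al.
The other patterns: stems with 1 vowel add -um; stems with 3 vowels add the prefix go-.
So mavfug → mavfugal.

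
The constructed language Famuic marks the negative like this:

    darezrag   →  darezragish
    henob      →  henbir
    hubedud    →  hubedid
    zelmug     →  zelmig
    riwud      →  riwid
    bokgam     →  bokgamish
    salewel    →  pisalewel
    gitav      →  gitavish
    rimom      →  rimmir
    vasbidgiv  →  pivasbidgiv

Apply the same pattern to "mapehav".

zelmug and darezrag both end in -g yet inflect differently (zelmig, darezragish), so the final letter is not what conditions the rule; the last vowel is.
"mapehav" has last vowel 'a'. The stems whose last vowel is 'a' (gitav → gitavish, bokgam → bokgamish, darezrag → darezragish) add -ish.
So mapehav → mapehavish.

mapehavish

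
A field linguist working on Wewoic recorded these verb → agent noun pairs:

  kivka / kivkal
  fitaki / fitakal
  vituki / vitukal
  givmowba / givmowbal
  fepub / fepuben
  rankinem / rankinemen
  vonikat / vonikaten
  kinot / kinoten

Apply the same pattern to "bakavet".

bakaveten

kivka and vonikat both have last vowel 'a' yet inflect differently (kivkal, vonikaten), so the last vowel is not what conditions the rule; whether the stem ends in a vowel or a consonant is.
"bakavet" ends in a consonant. The stems ending in a consonant (fepub → fepuben, rankinem → rankinemen, vonikat → vonikaten) add -en.
So bakavet → bakaveten.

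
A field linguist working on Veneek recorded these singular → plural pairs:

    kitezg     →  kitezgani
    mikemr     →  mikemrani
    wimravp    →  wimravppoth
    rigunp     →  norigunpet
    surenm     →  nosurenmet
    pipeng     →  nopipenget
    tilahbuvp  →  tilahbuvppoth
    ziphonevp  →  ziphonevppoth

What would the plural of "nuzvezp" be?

ziphonevp and rigunp both end in -p yet inflect differently (ziphonevppoth, norigunpet), so the final letter is not what conditions the rule; the second-to-last letter is.
"nuzvezp" has second-to-last letter 'z'. The one such stem in the data (kitezg → kitezgani) adds -ani, so the same rule applies.
So nuzvezp → nuzvezpani.

nuzvezpani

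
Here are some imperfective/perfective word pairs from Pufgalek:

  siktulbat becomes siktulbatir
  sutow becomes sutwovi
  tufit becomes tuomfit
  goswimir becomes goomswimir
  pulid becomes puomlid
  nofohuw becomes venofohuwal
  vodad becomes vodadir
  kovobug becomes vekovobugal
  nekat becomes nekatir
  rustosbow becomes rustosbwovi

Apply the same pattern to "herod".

"herod" has last vowel 'o'. The stems whose last vowel is 'o' (sutow → sutwovi, rustosbow → rustosbwovi) delete the last vowel and add -ovi.
So herod → herdovi.

herdovi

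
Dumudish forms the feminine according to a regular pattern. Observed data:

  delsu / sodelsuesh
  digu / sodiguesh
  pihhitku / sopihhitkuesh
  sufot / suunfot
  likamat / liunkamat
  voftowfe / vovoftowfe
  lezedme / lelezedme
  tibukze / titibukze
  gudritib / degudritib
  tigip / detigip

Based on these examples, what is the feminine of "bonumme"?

likamat and lezedme both begin with l- yet inflect differently (liunkamat, lelezedme), so the first letter is not what conditions the rule; the final letter is.
"bonumme" ends in -e. The stems ending in -e (voftowfe → vovoftowfe, lezedme → lelezedme, tibukze → titibukze) repeat the first consonant+vowel as a prefix.
So bonumme → bobonumme.

bobonumme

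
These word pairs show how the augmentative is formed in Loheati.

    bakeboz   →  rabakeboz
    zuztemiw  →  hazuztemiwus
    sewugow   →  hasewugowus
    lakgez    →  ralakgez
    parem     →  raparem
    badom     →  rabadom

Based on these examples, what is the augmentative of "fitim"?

sewugow and bakeboz both have last vowel 'o' yet inflect differently (hasewugowus, rabakeboz), so the last vowel is not what conditions the rule; the final letter is.
"fitim" ends in -m. The stems ending in -m (parem → raparem, badom → rabadom) add the prefix ra-.
The other pattern: stems ending in -w add ha- … -us around the stem.
So fitim → rafitim.

rafitim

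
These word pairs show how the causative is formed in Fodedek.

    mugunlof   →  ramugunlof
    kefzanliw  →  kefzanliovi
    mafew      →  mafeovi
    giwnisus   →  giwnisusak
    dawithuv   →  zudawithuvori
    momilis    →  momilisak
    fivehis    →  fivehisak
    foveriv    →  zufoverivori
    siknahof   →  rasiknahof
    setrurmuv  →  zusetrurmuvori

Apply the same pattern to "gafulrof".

kefzanliw and fivehis both have last vowel 'i' yet inflect differently (kefzanliovi, fivehisak), so the last vowel is not what conditions the rule; the final letter is.
"gafulrof" ends in -f. The stems ending in -f (siknahof → rasiknahof, mugunlof → ramugunlof) add the prefix ra-.
So gafulrof → ragafulrof.

ragafulrof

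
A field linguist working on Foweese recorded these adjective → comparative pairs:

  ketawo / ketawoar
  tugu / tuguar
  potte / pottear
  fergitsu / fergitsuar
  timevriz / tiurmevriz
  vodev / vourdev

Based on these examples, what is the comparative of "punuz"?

potte and vodev both have last vowel 'e' yet inflect differently (pottear, vourdev), so the last vowel is not what conditions the rule; whether the stem ends in a vowel or a consonant is.
"punuz" ends in a consonant. The stems ending in a consonant (timevriz → tiurmevriz, vodev → vourdev) insert -ur- after the first vowel.
So punuz → puurnuz.

puurnuz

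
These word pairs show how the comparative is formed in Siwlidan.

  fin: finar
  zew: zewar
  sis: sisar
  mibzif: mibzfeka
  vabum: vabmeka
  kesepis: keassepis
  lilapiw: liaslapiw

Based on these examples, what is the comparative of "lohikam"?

sis and kesepis both end in -s yet inflect differently (sisar, keassepis), so the final letter is not what conditions the rule; the number of vowels is.
"lohikam" has 3 vowels. The stems with 3 vowels (kesepis → keassepis, lilapiw → liaslapiw) insert -as- after the first vowel.
So lohikam → loashikam.

loashikam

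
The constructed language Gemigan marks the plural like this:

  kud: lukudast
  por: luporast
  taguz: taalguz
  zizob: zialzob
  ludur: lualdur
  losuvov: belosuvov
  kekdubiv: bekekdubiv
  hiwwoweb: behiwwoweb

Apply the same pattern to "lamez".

laalmez

por and ludur both end in -r yet inflect differently (luporast, lualdur), so the final letter is not what conditions the rule; the number of vowels is.
"lamez" has 2 vowels. The stems with 2 vowels (taguz → taalguz, zizob → zialzob, ludur → lualdur) insert -al- after the first vowel.
So lamez → laalmez.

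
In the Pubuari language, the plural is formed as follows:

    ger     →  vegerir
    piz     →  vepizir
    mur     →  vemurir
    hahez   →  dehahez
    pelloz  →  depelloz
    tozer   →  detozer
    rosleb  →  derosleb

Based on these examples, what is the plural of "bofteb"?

piz and hahez both end in -z yet inflect differently (vepizir, dehahez), so the final letter is not what conditions the rule; the number of vowels is.
"bofteb" has 2 vowels. The stems with 2 vowels (hahez → dehahez, pelloz → depelloz, tozer → detozer) add the prefix de-.
The other pattern: stems with 1 vowel add ve- … -ir around the stem.
So bofteb → debofteb.

debofteb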